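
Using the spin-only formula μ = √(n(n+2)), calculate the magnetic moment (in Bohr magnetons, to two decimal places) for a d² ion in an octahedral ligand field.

2.83 Bohr magnetons

For octahedral d² the high- and low-spin configurations coincide.
Configuration: t₂g² eg⁰ → 2 unpaired electrons.
μ(spin-only) = √[2(2+2)] = √8 ≈ 2.83 Bohr magnetons.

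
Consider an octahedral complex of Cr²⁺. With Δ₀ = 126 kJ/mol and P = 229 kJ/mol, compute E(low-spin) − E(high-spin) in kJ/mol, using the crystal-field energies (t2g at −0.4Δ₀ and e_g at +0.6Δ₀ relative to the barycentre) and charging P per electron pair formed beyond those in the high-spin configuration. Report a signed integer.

103

Cr sits in group 6; removing 2 electrons leaves Cr²⁺ with 6 − 2 = 4 d electrons.
High-spin d⁴ fills as t2g^3 e_g^1 with CFSE 3(−0.4) + 1(+0.6) = -0.6Δ₀ = -76 kJ/mol.
Low-spin t2g^4 e_g^0 gives -1.6Δ₀ = -202 kJ/mol, but forming 1 extra pair costs 1P = 229 kJ/mol, so E(LS) = -202 + 229 = 27 kJ/mol.
Thus E(LS) − E(HS) = 103 kJ/mol.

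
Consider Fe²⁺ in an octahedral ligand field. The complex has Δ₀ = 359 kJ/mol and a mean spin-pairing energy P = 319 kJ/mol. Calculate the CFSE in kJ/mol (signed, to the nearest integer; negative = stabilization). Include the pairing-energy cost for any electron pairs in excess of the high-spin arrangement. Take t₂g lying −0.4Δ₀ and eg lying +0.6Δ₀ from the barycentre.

Fe²⁺: group 8, so d-count = 8 − 2 = 6.
Since Δ₀ = 359 kJ/mol > P = 319 kJ/mol, the complex adopts the low-spin configuration.
Configuration: t₂g⁶ eg⁰.
Orbital CFSE = -2.4Δ₀ = -2.4 × 359 = -862 kJ/mol.
Excess pairs vs high-spin: 3 − 1 = 2; pairing cost = +638 kJ/mol.
Net CFSE = -862 + 638 = -224 kJ/mol.

-224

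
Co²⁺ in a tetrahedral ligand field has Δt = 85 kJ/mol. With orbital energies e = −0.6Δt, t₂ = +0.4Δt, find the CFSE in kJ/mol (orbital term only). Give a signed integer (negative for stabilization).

Group 9 minus oxidation state +2 gives a d⁷ configuration for Co²⁺.
Tetrahedral splitting is small, so the complex is high-spin.
Electron filling gives e⁴ t₂³.
CFSE(orbital) = 4×(-0.6Δt) + 3×(0.4Δt) = -1.2Δt; with Δt = 85 kJ/mol that is -102 kJ/mol.

-102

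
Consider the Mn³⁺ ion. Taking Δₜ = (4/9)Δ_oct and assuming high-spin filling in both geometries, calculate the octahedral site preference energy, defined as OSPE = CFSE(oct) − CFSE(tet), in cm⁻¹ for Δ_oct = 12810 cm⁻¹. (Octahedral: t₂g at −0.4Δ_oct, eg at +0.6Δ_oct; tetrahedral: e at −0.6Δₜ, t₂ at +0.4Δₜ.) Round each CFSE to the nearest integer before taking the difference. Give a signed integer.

Mn³⁺: group 7, so d-count = 7 − 3 = 4.
Octahedral high-spin t₂g³ eg¹: CFSE = -0.6 × 12810 = -7686 cm⁻¹.
In a tetrahedral site the filling is e² t₂²: CFSE(tet) = -0.4Δₜ = -0.4 × (4/9)(12810) = -2277 cm⁻¹.
OSPE = CFSE(oct) − CFSE(tet) = -7686 − (-2277) = -5409 cm⁻¹.

-5409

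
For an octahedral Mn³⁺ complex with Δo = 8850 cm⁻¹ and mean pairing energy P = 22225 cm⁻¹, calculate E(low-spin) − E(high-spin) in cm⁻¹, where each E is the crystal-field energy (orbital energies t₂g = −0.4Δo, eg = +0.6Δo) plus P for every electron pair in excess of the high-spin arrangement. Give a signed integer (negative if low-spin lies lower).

Group 7 minus oxidation state +3 gives a d⁴ configuration for Mn³⁺.
In the high-spin limit (t₂g³ eg¹) the orbital term is -0.6Δo = -5310 cm⁻¹, with no excess pairing.
For low-spin the configuration is t₂g⁴ eg⁰: orbital energy -1.6 × 8850 = -14160 cm⁻¹, and 1 additional pair relative to high-spin adds 22225 cm⁻¹, giving 8065 cm⁻¹.
The difference is 8065 − (-5310) = 13375 cm⁻¹, so high-spin lies lower.

13375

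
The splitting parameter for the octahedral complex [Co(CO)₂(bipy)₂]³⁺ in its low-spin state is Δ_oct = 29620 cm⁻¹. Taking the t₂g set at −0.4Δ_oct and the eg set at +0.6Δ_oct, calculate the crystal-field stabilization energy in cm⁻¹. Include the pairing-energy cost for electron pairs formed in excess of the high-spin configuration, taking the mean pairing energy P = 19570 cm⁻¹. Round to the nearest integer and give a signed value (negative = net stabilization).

Ligand charges: 2×(+0) from CO and 2×(+0) from bipy sum to +0; with overall charge +3, Co is +3.
Co sits in group 9; removing 3 electrons leaves Co³⁺ with 9 − 3 = 6 d electrons.
Electron filling gives t₂g⁶ eg⁰.
The orbital stabilization is -2.4Δ_oct = -2.4 × 29620 = -71088 cm⁻¹.
Pairing penalty: 3 pairs vs 1 in the high-spin reference → 2 extra × P = 39140 cm⁻¹.
Net CFSE = -71088 + 39140 = -31948 cm⁻¹.

-31948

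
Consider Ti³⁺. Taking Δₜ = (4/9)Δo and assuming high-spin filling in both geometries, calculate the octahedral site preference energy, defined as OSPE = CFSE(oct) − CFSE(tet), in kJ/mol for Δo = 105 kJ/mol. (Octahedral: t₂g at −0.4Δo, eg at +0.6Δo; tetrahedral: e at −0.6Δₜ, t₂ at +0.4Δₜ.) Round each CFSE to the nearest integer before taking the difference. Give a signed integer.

Group 4 minus oxidation state +3 gives a d¹ configuration for Ti³⁺.
Octahedral high-spin t₂g¹ eg⁰: CFSE = -0.4 × 105 = -42 kJ/mol.
Tetrahedral: e¹ t₂⁰, CFSE = 1(−0.6) + 0(+0.4) = -0.6Δₜ = -0.6 × (4/9) × 105 = -28 kJ/mol.
OSPE = CFSE(oct) − CFSE(tet) = -42 − (-28) = -14 kJ/mol.

-14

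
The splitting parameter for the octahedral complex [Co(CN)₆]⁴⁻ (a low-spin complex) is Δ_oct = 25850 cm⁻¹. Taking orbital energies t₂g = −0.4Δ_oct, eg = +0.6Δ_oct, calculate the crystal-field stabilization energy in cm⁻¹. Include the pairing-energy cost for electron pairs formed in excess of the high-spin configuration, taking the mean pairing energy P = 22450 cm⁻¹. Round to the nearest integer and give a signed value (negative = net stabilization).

-24080

Each CN⁻ contributes -1; 6 × (-1) = -6. With overall charge -4, Co is in the +2 oxidation state.
Co is in group 9, so Co²⁺ is d⁷ (9 − 2 = 7).
The d⁷ electrons fill as t₂g⁶ eg¹.
CFSE(orbital) = 6×(-0.4Δ_oct) + 1×(0.6Δ_oct) = -1.8Δ_oct; with Δ_oct = 25850 cm⁻¹ that is -46530 cm⁻¹.
High-spin d⁷ would be t₂g⁵ eg² with 2 pairs; low-spin has 3, so 1 excess pair costs +1P = +22450 cm⁻¹.
Overall CFSE = -46530 + 22450 = -24080 cm⁻¹.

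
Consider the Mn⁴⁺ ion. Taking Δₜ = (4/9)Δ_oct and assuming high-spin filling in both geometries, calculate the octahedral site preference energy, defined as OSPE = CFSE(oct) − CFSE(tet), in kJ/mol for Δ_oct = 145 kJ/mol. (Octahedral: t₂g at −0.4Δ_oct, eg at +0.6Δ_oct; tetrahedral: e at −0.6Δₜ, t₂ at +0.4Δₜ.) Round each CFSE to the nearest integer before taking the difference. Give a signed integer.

-122

Mn⁴⁺: group 7, so d-count = 7 − 4 = 3.
Octahedral (high-spin): t₂g³ eg⁰, CFSE = 3(−0.4) + 0(+0.6) = -1.2Δ_oct = -1.2 × 145 = -174 kJ/mol.
Tetrahedral e² t₂¹ gives -0.8Δₜ = -0.8 × (4/9) × 145 = -52 kJ/mol.
Subtracting, OSPE = -174 − (-52) = -122 kJ/mol.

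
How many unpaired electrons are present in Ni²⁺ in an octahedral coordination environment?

2

Ni is in group 10, so Ni²⁺ is d⁸ (10 − 2 = 8).
For octahedral d⁸ the high- and low-spin configurations coincide.
Configuration: t2g^6 e_g^2, giving 2 unpaired electrons.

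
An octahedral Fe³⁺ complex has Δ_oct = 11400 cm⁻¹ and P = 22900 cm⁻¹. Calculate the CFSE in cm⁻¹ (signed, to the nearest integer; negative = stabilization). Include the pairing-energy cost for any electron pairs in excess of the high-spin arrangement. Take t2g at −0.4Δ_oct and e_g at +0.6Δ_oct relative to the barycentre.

Fe sits in group 8; removing 3 electrons leaves Fe³⁺ with 8 − 3 = 5 d electrons.
Here Δ_oct < P (11400 < 22900), so the high-spin state is favoured.
That gives t2g^3 e_g^2.
Orbital CFSE = 0.0Δ_oct = 0.0 × 11400 = 0 cm⁻¹.
High-spin has no excess pairs, so no pairing correction applies.

0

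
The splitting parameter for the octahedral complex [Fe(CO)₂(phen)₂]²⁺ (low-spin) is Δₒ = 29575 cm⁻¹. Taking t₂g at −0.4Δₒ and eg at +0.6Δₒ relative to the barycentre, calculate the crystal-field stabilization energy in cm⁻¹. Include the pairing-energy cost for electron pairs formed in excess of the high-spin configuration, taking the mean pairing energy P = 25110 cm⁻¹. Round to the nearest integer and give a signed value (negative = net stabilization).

Ligand charges: 2×(+0) from CO and 2×(+0) from phen sum to +0; with overall charge +2, Fe is +2.
Fe sits in group 8; removing 2 electrons leaves Fe²⁺ with 8 − 2 = 6 d electrons.
Electron filling gives t₂g⁶ eg⁰.
The orbital stabilization is -2.4Δₒ = -2.4 × 29575 = -70980 cm⁻¹.
Pairing penalty: 3 pairs vs 1 in the high-spin reference → 2 extra × P = 50220 cm⁻¹.
Overall CFSE = -70980 + 50220 = -20760 cm⁻¹.

-20760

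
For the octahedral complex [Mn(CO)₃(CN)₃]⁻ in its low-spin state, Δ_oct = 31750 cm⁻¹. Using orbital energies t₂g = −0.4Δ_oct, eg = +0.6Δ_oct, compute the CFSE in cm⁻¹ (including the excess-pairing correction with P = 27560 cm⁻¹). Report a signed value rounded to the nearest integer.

Ligand charges: 3×(+0) from CO and 3×(-1) from CN⁻ sum to -3; with overall charge -1, Mn is +2.
Mn²⁺: group 7, so d-count = 7 − 2 = 5.
Electron filling gives t₂g⁵ eg⁰.
Orbital CFSE = 5(-0.4) + 0(0.6) = -2.0Δ_oct = -2.0 × 31750 = -63500 cm⁻¹.
High-spin d⁵ would be t₂g³ eg² with 0 pairs; low-spin has 2, so 2 excess pairs cost +2P = +55120 cm⁻¹.
Overall CFSE = -63500 + 55120 = -8380 cm⁻¹.

-8380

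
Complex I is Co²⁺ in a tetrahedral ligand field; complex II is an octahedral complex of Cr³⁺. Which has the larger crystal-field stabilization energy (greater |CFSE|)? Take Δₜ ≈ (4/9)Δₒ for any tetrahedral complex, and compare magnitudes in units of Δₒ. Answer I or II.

II

I: Co is in group 9, so Co²⁺ is d⁷ (9 − 2 = 7); With tetrahedral geometry the complex is necessarily high-spin; e^4 t2^3, CFSE = -1.2Δₜ ≈ -0.53Δₒ.
II: Cr is in group 6, so Cr³⁺ is d³ (6 − 3 = 3); t2g^3 e_g^0, CFSE = -1.2Δₒ.
So II has the larger |CFSE|.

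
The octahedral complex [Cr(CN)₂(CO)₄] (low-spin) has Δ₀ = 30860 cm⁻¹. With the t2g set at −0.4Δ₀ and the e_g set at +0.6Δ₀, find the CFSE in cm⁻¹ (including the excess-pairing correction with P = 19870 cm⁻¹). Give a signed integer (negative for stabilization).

-29506

Ligand charges: 2×(-1) from CN⁻ and 4×(+0) from CO sum to -2; with overall charge +0, Cr is +2.
Group 6 minus oxidation state +2 gives a d⁴ configuration for Cr²⁺.
Configuration: t2g^4 e_g^0.
The orbital stabilization is -1.6Δ₀ = -1.6 × 30860 = -49376 cm⁻¹.
Pairing penalty: 1 pair vs 0 in the high-spin reference → 1 extra × P = 19870 cm⁻¹.
Net CFSE = -49376 + 19870 = -29506 cm⁻¹.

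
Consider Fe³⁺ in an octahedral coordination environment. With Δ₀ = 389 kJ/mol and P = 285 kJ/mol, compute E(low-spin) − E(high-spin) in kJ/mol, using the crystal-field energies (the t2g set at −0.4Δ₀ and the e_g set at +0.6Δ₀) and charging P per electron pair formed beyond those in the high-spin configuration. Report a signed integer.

-208

Fe sits in group 8; removing 3 electrons leaves Fe³⁺ with 8 − 3 = 5 d electrons.
High-spin d⁵ fills as t2g^3 e_g^2 with CFSE 3(−0.4) + 2(+0.6) = 0.0Δ₀ = 0 kJ/mol.
For low-spin the configuration is t2g^5 e_g^0: orbital energy -2.0 × 389 = -778 kJ/mol, and 2 additional pairs relative to high-spin add 570 kJ/mol, giving -208 kJ/mol.
E(LS) − E(HS) = -208 − (0) = -208 kJ/mol.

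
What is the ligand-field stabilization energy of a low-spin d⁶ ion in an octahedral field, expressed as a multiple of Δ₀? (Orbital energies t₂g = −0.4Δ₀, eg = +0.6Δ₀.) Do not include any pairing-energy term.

-2.4 Δ₀

Configuration: t₂g⁶ eg⁰.
CFSE = 6(-0.4Δ₀) + 0(0.6Δ₀) = -2.4Δ₀ + 0.0Δ₀ = -2.4Δ₀.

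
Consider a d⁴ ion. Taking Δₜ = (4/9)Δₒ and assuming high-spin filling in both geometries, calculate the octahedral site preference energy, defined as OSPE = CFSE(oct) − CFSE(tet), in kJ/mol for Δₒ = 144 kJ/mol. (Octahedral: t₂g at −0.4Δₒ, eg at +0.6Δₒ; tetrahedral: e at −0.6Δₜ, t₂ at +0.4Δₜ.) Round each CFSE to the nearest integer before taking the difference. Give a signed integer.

-60

Octahedral high-spin t₂g³ eg¹: CFSE = -0.6 × 144 = -86 kJ/mol.
Tetrahedral e² t₂² gives -0.4Δₜ = -0.4 × (4/9) × 144 = -26 kJ/mol.
OSPE = CFSE(oct) − CFSE(tet) = -86 − (-26) = -60 kJ/mol.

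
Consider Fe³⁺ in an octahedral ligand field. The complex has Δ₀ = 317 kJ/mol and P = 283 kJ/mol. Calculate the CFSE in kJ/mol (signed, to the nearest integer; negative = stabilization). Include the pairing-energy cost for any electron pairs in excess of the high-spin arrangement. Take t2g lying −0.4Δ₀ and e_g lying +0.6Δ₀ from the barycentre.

Fe³⁺: group 8, so d-count = 8 − 3 = 5.
Here Δ₀ > P (317 > 283), so the low-spin state is favoured.
Filling d⁵ accordingly: t2g^5 e_g^0.
Orbital CFSE = -2.0Δ₀ = -2.0 × 317 = -634 kJ/mol.
Excess pairs vs high-spin: 2 − 0 = 2; pairing cost = +566 kJ/mol.
Net CFSE = -634 + 566 = -68 kJ/mol.

-68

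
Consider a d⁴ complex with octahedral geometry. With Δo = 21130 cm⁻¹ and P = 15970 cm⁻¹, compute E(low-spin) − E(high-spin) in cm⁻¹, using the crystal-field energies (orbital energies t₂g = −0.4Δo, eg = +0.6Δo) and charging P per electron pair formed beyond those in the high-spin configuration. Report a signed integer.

High-spin: t₂g³ eg¹, CFSE = -0.6Δo = -12678 cm⁻¹.
For low-spin the configuration is t₂g⁴ eg⁰: orbital energy -1.6 × 21130 = -33808 cm⁻¹, and 1 additional pair relative to high-spin adds 15970 cm⁻¹, giving -17838 cm⁻¹.
E(LS) − E(HS) = -17838 − (-12678) = -5160 cm⁻¹.

-5160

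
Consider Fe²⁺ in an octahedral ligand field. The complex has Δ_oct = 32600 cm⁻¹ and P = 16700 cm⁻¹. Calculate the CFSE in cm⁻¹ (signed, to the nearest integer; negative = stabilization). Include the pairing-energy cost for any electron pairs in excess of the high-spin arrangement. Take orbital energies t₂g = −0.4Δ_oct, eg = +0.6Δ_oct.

-44840

Fe sits in group 8; removing 2 electrons leaves Fe²⁺ with 8 − 2 = 6 d electrons.
Δ_oct > P, so pairing is preferred: the ground state is low-spin.
Filling d⁶ accordingly: t₂g⁶ eg⁰.
Orbital CFSE = -2.4Δ_oct = -2.4 × 32600 = -78240 cm⁻¹.
Excess pairs vs high-spin: 3 − 1 = 2; pairing cost = +33400 cm⁻¹.
Net CFSE = -78240 + 33400 = -44840 cm⁻¹.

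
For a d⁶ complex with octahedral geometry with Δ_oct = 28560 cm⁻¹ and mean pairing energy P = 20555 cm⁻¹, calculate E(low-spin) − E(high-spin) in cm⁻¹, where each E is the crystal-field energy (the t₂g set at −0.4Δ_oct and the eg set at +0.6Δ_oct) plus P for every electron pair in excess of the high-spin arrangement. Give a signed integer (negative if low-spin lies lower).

In the high-spin limit (t₂g⁴ eg²) the orbital term is -0.4Δ_oct = -11424 cm⁻¹, with no excess pairing.
For low-spin the configuration is t₂g⁶ eg⁰: orbital energy -2.4 × 28560 = -68544 cm⁻¹, and 2 additional pairs relative to high-spin add 41110 cm⁻¹, giving -27434 cm⁻¹.
E(LS) − E(HS) = -27434 − (-11424) = -16010 cm⁻¹.

-16010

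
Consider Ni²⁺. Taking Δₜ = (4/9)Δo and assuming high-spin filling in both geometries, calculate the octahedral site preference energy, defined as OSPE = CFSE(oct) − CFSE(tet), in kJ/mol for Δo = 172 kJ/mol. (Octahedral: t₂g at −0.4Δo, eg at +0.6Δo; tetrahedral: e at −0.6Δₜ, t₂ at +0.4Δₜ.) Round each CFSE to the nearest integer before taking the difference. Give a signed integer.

-145

Ni is in group 10, so Ni²⁺ is d⁸ (10 − 2 = 8).
Octahedral high-spin t₂g⁶ eg²: CFSE = -1.2 × 172 = -206 kJ/mol.
Tetrahedral: e⁴ t₂⁴, CFSE = 4(−0.6) + 4(+0.4) = -0.8Δₜ = -0.8 × (4/9) × 172 = -61 kJ/mol.
OSPE = CFSE(oct) − CFSE(tet) = -206 − (-61) = -145 kJ/mol.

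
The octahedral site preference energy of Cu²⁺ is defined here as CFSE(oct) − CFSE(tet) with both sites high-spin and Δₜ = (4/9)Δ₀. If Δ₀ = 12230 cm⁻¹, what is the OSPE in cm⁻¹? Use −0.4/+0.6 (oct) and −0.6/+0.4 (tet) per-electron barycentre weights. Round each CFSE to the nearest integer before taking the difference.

-5164

Group 11 minus oxidation state +2 gives a d⁹ configuration for Cu²⁺.
Octahedral high-spin t2g^6 e_g^3: CFSE = -0.6 × 12230 = -7338 cm⁻¹.
Tetrahedral: e^4 t2^5, CFSE = 4(−0.6) + 5(+0.4) = -0.4Δₜ = -0.4 × (4/9) × 12230 = -2174 cm⁻¹.
OSPE = CFSE(oct) − CFSE(tet) = -7338 − (-2174) = -5164 cm⁻¹.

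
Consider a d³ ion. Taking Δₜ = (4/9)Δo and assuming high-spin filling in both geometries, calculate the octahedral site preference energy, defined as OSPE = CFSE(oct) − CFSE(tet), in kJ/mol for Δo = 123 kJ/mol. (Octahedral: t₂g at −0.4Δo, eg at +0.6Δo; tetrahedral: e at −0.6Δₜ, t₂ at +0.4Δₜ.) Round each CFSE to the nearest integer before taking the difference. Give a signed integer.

Octahedral high-spin t₂g³ eg⁰: CFSE = -1.2 × 123 = -148 kJ/mol.
Tetrahedral: e² t₂¹, CFSE = 2(−0.6) + 1(+0.4) = -0.8Δₜ = -0.8 × (4/9) × 123 = -44 kJ/mol.
Subtracting, OSPE = -148 − (-44) = -104 kJ/mol.

-104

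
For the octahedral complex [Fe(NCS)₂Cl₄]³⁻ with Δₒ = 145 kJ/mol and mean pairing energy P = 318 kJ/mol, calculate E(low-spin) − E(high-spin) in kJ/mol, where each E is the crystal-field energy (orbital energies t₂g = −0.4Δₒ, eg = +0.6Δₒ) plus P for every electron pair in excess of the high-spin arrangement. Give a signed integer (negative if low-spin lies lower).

346

Ligand charges: 2×(-1) from NCS⁻ and 4×(-1) from Cl⁻ sum to -6; with overall charge -3, Fe is +3.
Fe sits in group 8; removing 3 electrons leaves Fe³⁺ with 8 − 3 = 5 d electrons.
High-spin: t₂g³ eg², CFSE = 0.0Δₒ = 0 kJ/mol.
Low-spin t₂g⁵ eg⁰ gives -2.0Δₒ = -290 kJ/mol, but forming 2 extra pairs costs 2P = 636 kJ/mol, so E(LS) = -290 + 636 = 346 kJ/mol.
Thus E(LS) − E(HS) = 346 kJ/mol.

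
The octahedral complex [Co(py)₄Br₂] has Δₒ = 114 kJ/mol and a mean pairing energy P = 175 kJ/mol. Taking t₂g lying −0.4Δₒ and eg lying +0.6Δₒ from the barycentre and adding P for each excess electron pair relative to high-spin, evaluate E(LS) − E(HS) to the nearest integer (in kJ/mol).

61

Ligand charges: 4×(+0) from py and 2×(-1) from Br⁻ sum to -2; with overall charge +0, Co is +2.
Group 9 minus oxidation state +2 gives a d⁷ configuration for Co²⁺.
High-spin d⁷ fills as t₂g⁵ eg² with CFSE 5(−0.4) + 2(+0.6) = -0.8Δₒ = -91 kJ/mol.
For low-spin the configuration is t₂g⁶ eg¹: orbital energy -1.8 × 114 = -205 kJ/mol, and 1 additional pair relative to high-spin adds 175 kJ/mol, giving -30 kJ/mol.
E(LS) − E(HS) = -30 − (-91) = 61 kJ/mol.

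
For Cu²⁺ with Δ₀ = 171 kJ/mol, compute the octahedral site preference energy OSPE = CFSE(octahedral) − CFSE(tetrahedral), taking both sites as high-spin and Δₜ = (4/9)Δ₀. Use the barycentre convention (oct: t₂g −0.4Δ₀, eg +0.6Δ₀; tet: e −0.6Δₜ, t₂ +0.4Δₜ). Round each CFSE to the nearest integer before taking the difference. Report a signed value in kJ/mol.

Cu is in group 11, so Cu²⁺ is d⁹ (11 − 2 = 9).
In an octahedral site d⁹ (HS) is t2g^6 e_g^3, giving CFSE(oct) = -0.6Δ₀ = -103 kJ/mol.
Tetrahedral: e^4 t2^5, CFSE = 4(−0.6) + 5(+0.4) = -0.4Δₜ = -0.4 × (4/9) × 171 = -30 kJ/mol.
Subtracting, OSPE = -103 − (-30) = -73 kJ/mol.

-73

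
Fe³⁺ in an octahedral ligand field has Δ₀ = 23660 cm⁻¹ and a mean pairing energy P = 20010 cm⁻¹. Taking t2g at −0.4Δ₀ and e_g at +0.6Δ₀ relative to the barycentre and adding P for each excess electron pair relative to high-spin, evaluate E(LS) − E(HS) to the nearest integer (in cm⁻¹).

-7300

Group 8 minus oxidation state +3 gives a d⁵ configuration for Fe³⁺.
High-spin d⁵ fills as t2g^3 e_g^2 with CFSE 3(−0.4) + 2(+0.6) = 0.0Δ₀ = 0 cm⁻¹.
For low-spin the configuration is t2g^5 e_g^0: orbital energy -2.0 × 23660 = -47320 cm⁻¹, and 2 additional pairs relative to high-spin add 40020 cm⁻¹, giving -7300 cm⁻¹.
The difference is -7300 − (0) = -7300 cm⁻¹, so low-spin lies lower.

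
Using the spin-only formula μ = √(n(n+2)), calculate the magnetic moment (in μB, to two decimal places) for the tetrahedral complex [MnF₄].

3.87 μB

Each F⁻ contributes -1; 4 × (-1) = -4. With overall charge +0, Mn is in the +4 oxidation state.
Mn is in group 7, so Mn⁴⁺ is d³ (7 − 4 = 3).
Tetrahedral splitting is small, so the complex is high-spin.
Configuration: e² t₂¹ → 3 unpaired electrons.
μ(spin-only) = √[3(3+2)] = √15 ≈ 3.87 μB.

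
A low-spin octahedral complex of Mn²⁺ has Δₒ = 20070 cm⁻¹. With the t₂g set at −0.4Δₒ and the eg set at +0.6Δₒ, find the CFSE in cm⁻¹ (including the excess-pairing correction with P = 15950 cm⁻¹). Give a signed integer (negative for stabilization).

Mn²⁺: group 7, so d-count = 7 − 2 = 5.
Electron filling gives t₂g⁵ eg⁰.
The orbital stabilization is -2.0Δₒ = -2.0 × 20070 = -40140 cm⁻¹.
High-spin d⁵ would be t₂g³ eg² with 0 pairs; low-spin has 2, so 2 excess pairs cost +2P = +31900 cm⁻¹.
Overall CFSE = -40140 + 31900 = -8240 cm⁻¹.

-8240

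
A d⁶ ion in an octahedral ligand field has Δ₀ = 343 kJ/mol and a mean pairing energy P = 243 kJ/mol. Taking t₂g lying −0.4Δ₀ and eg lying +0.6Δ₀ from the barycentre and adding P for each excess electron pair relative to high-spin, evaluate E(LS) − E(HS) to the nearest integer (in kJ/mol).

-200

In the high-spin limit (t₂g⁴ eg²) the orbital term is -0.4Δ₀ = -137 kJ/mol, with no excess pairing.
For low-spin the configuration is t₂g⁶ eg⁰: orbital energy -2.4 × 343 = -823 kJ/mol, and 2 additional pairs relative to high-spin add 486 kJ/mol, giving -337 kJ/mol.
The difference is -337 − (-137) = -200 kJ/mol, so low-spin lies lower.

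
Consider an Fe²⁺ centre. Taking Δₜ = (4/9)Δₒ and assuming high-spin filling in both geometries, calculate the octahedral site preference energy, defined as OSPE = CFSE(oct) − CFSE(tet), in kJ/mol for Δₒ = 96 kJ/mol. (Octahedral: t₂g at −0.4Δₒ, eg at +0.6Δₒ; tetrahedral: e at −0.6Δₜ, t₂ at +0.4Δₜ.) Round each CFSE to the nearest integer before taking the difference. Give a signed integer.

-12

Group 8 minus oxidation state +2 gives a d⁶ configuration for Fe²⁺.
Octahedral (high-spin): t2g^4 e_g^2, CFSE = 4(−0.4) + 2(+0.6) = -0.4Δₒ = -0.4 × 96 = -38 kJ/mol.
Tetrahedral e^3 t2^3 gives -0.6Δₜ = -0.6 × (4/9) × 96 = -26 kJ/mol.
OSPE = CFSE(oct) − CFSE(tet) = -38 − (-26) = -12 kJ/mol.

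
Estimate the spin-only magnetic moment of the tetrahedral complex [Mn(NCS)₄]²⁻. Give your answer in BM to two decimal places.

Each NCS⁻ contributes -1; 4 × (-1) = -4. With overall charge -2, Mn is in the +2 oxidation state.
Mn²⁺: group 7, so d-count = 7 − 2 = 5.
Tetrahedral splitting is small, so the complex is high-spin.
Configuration: e^2 t2^3 → 5 unpaired electrons.
μ(spin-only) = √[5(5+2)] = √35 ≈ 5.92 BM.

5.92 BM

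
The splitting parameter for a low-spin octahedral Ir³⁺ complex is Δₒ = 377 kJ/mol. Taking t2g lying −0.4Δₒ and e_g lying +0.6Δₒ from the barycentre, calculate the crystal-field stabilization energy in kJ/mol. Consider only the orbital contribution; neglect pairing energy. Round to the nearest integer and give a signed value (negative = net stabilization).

Ir sits in group 9; removing 3 electrons leaves Ir³⁺ with 9 − 3 = 6 d electrons.
The d⁶ electrons fill as t2g^6 e_g^0.
The orbital stabilization is -2.4Δₒ = -2.4 × 377 = -905 kJ/mol.

-905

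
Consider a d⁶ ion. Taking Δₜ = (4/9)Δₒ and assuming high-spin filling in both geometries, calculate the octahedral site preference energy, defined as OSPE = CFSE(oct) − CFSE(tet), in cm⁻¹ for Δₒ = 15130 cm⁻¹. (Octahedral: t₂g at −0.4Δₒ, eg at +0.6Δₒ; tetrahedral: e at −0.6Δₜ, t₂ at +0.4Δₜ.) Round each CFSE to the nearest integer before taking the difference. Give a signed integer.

Octahedral (high-spin): t2g^4 e_g^2, CFSE = 4(−0.4) + 2(+0.6) = -0.4Δₒ = -0.4 × 15130 = -6052 cm⁻¹.
Tetrahedral e^3 t2^3 gives -0.6Δₜ = -0.6 × (4/9) × 15130 = -4035 cm⁻¹.
Subtracting, OSPE = -6052 − (-4035) = -2017 cm⁻¹.

-2017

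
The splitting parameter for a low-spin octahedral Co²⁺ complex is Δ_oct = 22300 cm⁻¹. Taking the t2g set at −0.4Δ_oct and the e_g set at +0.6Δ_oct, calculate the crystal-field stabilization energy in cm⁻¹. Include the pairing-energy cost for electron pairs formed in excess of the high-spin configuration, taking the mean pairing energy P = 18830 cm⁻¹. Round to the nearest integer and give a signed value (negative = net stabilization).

-21310

Co²⁺: group 9, so d-count = 9 − 2 = 7.
Configuration: t2g^6 e_g^1.
CFSE(orbital) = 6×(-0.4Δ_oct) + 1×(0.6Δ_oct) = -1.8Δ_oct; with Δ_oct = 22300 cm⁻¹ that is -40140 cm⁻¹.
Pairing penalty: 3 pairs vs 2 in the high-spin reference → 1 extra × P = 18830 cm⁻¹.
Combining: -40140 + 18830 = -21310 cm⁻¹.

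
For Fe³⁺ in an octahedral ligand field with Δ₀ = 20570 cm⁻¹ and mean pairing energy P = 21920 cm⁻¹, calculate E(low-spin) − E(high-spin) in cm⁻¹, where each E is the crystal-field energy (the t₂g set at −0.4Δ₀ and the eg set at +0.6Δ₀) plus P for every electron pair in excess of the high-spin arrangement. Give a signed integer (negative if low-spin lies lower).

Fe is in group 8, so Fe³⁺ is d⁵ (8 − 3 = 5).
In the high-spin limit (t₂g³ eg²) the orbital term is 0.0Δ₀ = 0 cm⁻¹, with no excess pairing.
For low-spin the configuration is t₂g⁵ eg⁰: orbital energy -2.0 × 20570 = -41140 cm⁻¹, and 2 additional pairs relative to high-spin add 43840 cm⁻¹, giving 2700 cm⁻¹.
Thus E(LS) − E(HS) = 2700 cm⁻¹.

2700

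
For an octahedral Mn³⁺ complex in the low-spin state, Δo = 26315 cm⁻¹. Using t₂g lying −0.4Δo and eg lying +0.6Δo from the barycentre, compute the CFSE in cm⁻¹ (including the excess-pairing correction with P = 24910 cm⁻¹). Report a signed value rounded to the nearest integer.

-17194

Mn³⁺: group 7, so d-count = 7 − 3 = 4.
Electron filling gives t₂g⁴ eg⁰.
CFSE(orbital) = 4×(-0.4Δo) + 0×(0.6Δo) = -1.6Δo; with Δo = 26315 cm⁻¹ that is -42104 cm⁻¹.
High-spin d⁴ would be t₂g³ eg¹ with 0 pairs; low-spin has 1, so 1 excess pair costs +1P = +24910 cm⁻¹.
Combining: -42104 + 24910 = -17194 cm⁻¹.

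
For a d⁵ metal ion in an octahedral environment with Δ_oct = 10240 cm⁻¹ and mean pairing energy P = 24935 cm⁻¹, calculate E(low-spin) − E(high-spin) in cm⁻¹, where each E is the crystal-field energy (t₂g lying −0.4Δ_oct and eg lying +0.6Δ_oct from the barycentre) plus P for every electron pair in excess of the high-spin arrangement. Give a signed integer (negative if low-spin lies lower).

29390

In the high-spin limit (t₂g³ eg²) the orbital term is 0.0Δ_oct = 0 cm⁻¹, with no excess pairing.
Low-spin t₂g⁵ eg⁰ gives -2.0Δ_oct = -20480 cm⁻¹, but forming 2 extra pairs costs 2P = 49870 cm⁻¹, so E(LS) = -20480 + 49870 = 29390 cm⁻¹.
The difference is 29390 − (0) = 29390 cm⁻¹, so high-spin lies lower.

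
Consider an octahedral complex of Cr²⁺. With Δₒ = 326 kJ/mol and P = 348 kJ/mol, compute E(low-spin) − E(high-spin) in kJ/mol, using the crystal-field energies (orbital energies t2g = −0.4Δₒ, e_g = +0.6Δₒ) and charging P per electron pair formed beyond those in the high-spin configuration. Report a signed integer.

Cr²⁺: group 6, so d-count = 6 − 2 = 4.
High-spin d⁴ fills as t2g^3 e_g^1 with CFSE 3(−0.4) + 1(+0.6) = -0.6Δₒ = -196 kJ/mol.
Low-spin t2g^4 e_g^0 gives -1.6Δₒ = -522 kJ/mol, but forming 1 extra pair costs 1P = 348 kJ/mol, so E(LS) = -522 + 348 = -174 kJ/mol.
E(LS) − E(HS) = -174 − (-196) = 22 kJ/mol.

22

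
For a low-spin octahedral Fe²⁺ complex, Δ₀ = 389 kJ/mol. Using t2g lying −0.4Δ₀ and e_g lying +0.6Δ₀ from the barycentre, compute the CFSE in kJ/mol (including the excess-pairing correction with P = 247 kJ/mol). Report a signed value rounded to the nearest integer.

-440

Fe sits in group 8; removing 2 electrons leaves Fe²⁺ with 8 − 2 = 6 d electrons.
The d⁶ electrons fill as t2g^6 e_g^0.
Orbital CFSE = 6(-0.4) + 0(0.6) = -2.4Δ₀ = -2.4 × 389 = -934 kJ/mol.
Pairing penalty: 3 pairs vs 1 in the high-spin reference → 2 extra × P = 494 kJ/mol.
Net CFSE = -934 + 494 = -440 kJ/mol.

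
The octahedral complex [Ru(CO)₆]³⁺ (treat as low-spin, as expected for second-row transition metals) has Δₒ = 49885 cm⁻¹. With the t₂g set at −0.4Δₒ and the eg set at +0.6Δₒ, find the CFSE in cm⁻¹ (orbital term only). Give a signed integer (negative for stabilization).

-99770

CO is neutral, so the +3 overall charge sits on Ru: oxidation state +3.
Ru sits in group 8; removing 3 electrons leaves Ru³⁺ with 8 − 3 = 5 d electrons.
Electron filling gives t₂g⁵ eg⁰.
The orbital stabilization is -2.0Δₒ = -2.0 × 49885 = -99770 cm⁻¹.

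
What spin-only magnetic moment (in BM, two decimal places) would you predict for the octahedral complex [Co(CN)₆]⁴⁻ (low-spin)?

1.73 BM

Each CN⁻ contributes -1; 6 × (-1) = -6. With overall charge -4, Co is in the +2 oxidation state.
Group 9 minus oxidation state +2 gives a d⁷ configuration for Co²⁺.
Configuration: t₂g⁶ eg¹ → 1 unpaired electron.
μ(spin-only) = √[1(1+2)] = √3 ≈ 1.73 BM.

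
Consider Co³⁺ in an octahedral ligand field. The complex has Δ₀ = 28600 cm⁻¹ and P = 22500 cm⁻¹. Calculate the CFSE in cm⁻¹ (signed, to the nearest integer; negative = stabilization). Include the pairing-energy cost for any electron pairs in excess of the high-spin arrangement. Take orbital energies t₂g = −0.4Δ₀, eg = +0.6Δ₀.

Co is in group 9, so Co³⁺ is d⁶ (9 − 3 = 6).
With Δ₀ > P the complex is low-spin.
That gives t₂g⁶ eg⁰.
Orbital CFSE = -2.4Δ₀ = -2.4 × 28600 = -68640 cm⁻¹.
Excess pairs vs high-spin: 3 − 1 = 2; pairing cost = +45000 cm⁻¹.
Net CFSE = -68640 + 45000 = -23640 cm⁻¹.

-23640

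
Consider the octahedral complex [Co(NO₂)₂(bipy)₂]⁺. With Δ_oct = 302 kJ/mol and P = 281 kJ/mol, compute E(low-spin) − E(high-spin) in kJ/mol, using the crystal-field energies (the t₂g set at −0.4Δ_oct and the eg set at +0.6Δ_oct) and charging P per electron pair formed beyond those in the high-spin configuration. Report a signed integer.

-42

Ligand charges: 2×(-1) from NO₂⁻ and 2×(+0) from bipy sum to -2; with overall charge +1, Co is +3.
Co is in group 9, so Co³⁺ is d⁶ (9 − 3 = 6).
High-spin d⁶ fills as t₂g⁴ eg² with CFSE 4(−0.4) + 2(+0.6) = -0.4Δ_oct = -121 kJ/mol.
Low-spin t₂g⁶ eg⁰ gives -2.4Δ_oct = -725 kJ/mol, but forming 2 extra pairs costs 2P = 562 kJ/mol, so E(LS) = -725 + 562 = -163 kJ/mol.
Thus E(LS) − E(HS) = -42 kJ/mol.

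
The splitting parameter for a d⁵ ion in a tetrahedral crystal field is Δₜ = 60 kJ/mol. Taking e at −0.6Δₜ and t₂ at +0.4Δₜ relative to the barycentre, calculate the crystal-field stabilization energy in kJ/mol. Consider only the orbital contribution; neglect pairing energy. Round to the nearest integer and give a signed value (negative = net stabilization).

Tetrahedral fields are weak (Δₜ ≈ 4/9 Δₒ), so electrons fill high-spin.
Electron filling gives e² t₂³.
The orbital stabilization is 0.0Δₜ = 0.0 × 60 = 0 kJ/mol.

0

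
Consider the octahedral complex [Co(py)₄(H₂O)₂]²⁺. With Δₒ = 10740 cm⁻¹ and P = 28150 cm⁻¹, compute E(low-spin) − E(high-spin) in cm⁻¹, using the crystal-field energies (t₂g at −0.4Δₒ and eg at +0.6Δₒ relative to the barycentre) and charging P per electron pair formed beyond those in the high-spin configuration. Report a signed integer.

Ligand charges: 4×(+0) from py and 2×(+0) from H₂O sum to +0; with overall charge +2, Co is +2.
Co²⁺: group 9, so d-count = 9 − 2 = 7.
In the high-spin limit (t₂g⁵ eg²) the orbital term is -0.8Δₒ = -8592 cm⁻¹, with no excess pairing.
Low-spin: t₂g⁶ eg¹, orbital CFSE = -1.8Δₒ = -19332 cm⁻¹; plus 1 excess pair × P = +28150 cm⁻¹; total 8818 cm⁻¹.
E(LS) − E(HS) = 8818 − (-8592) = 17410 cm⁻¹.

17410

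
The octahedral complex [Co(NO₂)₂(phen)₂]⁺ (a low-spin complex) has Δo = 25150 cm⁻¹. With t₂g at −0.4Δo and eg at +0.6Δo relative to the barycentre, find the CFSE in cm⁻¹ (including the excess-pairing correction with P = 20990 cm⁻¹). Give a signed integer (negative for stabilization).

-18380

Ligand charges: 2×(-1) from NO₂⁻ and 2×(+0) from phen sum to -2; with overall charge +1, Co is +3.
Co is in group 9, so Co³⁺ is d⁶ (9 − 3 = 6).
The d⁶ electrons fill as t₂g⁶ eg⁰.
The orbital stabilization is -2.4Δo = -2.4 × 25150 = -60360 cm⁻¹.
Pairing penalty: 3 pairs vs 1 in the high-spin reference → 2 extra × P = 41980 cm⁻¹.
Combining: -60360 + 41980 = -18380 cm⁻¹.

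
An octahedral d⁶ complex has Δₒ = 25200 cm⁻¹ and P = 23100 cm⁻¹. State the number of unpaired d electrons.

0

Since Δₒ = 25200 cm⁻¹ > P = 23100 cm⁻¹, the complex adopts the low-spin configuration.
That gives t₂g⁶ eg⁰.
Unpaired electrons: 0.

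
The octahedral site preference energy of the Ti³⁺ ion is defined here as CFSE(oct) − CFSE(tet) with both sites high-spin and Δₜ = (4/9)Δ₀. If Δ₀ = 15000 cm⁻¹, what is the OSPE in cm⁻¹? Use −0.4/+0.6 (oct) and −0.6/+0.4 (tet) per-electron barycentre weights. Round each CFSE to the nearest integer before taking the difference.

Ti is in group 4, so Ti³⁺ is d¹ (4 − 3 = 1).
Octahedral high-spin t₂g¹ eg⁰: CFSE = -0.4 × 15000 = -6000 cm⁻¹.
Tetrahedral e¹ t₂⁰ gives -0.6Δₜ = -0.6 × (4/9) × 15000 = -4000 cm⁻¹.
OSPE = -6000 − (-4000) = -2000 cm⁻¹.

-2000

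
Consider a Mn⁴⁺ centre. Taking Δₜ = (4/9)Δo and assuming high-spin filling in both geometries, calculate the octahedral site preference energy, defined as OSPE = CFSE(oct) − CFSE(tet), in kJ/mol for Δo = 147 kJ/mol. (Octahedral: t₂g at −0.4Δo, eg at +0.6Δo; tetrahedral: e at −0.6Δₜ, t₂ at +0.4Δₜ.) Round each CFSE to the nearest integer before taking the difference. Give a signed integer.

-124

Mn⁴⁺: group 7, so d-count = 7 − 4 = 3.
Octahedral high-spin t2g^3 e_g^0: CFSE = -1.2 × 147 = -176 kJ/mol.
In a tetrahedral site the filling is e^2 t2^1: CFSE(tet) = -0.8Δₜ = -0.8 × (4/9)(147) = -52 kJ/mol.
OSPE = CFSE(oct) − CFSE(tet) = -176 − (-52) = -124 kJ/mol.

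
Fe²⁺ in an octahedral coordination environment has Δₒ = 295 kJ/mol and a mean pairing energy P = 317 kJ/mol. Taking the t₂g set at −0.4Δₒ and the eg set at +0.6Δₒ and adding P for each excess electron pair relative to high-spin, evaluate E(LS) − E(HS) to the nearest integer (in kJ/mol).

Group 8 minus oxidation state +2 gives a d⁶ configuration for Fe²⁺.
High-spin d⁶ fills as t₂g⁴ eg² with CFSE 4(−0.4) + 2(+0.6) = -0.4Δₒ = -118 kJ/mol.
Low-spin: t₂g⁶ eg⁰, orbital CFSE = -2.4Δₒ = -708 kJ/mol; plus 2 excess pairs × P = +634 kJ/mol; total -74 kJ/mol.
The difference is -74 − (-118) = 44 kJ/mol, so high-spin lies lower.

44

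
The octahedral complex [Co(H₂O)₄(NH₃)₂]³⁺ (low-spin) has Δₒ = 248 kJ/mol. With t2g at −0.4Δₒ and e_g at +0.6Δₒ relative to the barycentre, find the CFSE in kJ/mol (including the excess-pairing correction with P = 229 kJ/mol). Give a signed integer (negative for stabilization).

Ligand charges: 4×(+0) from H₂O and 2×(+0) from NH₃ sum to +0; with overall charge +3, Co is +3.
Co³⁺: group 9, so d-count = 9 − 3 = 6.
The d⁶ electrons fill as t2g^6 e_g^0.
CFSE(orbital) = 6×(-0.4Δₒ) + 0×(0.6Δₒ) = -2.4Δₒ; with Δₒ = 248 kJ/mol that is -595 kJ/mol.
Relative to high-spin t2g^4 e_g^2 (1 paired), the low-spin configuration has 2 additional pairs, contributing +2 × 229 = +458 kJ/mol.
Overall CFSE = -595 + 458 = -137 kJ/mol.

-137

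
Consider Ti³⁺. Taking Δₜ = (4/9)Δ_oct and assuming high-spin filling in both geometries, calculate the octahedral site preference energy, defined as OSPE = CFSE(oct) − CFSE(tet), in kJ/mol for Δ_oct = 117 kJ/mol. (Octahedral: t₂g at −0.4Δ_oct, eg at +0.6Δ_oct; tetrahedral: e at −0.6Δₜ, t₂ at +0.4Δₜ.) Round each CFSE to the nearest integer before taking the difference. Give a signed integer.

Group 4 minus oxidation state +3 gives a d¹ configuration for Ti³⁺.
In an octahedral site d¹ (HS) is t₂g¹ eg⁰, giving CFSE(oct) = -0.4Δ_oct = -47 kJ/mol.
Tetrahedral: e¹ t₂⁰, CFSE = 1(−0.6) + 0(+0.4) = -0.6Δₜ = -0.6 × (4/9) × 117 = -31 kJ/mol.
Subtracting, OSPE = -47 − (-31) = -16 kJ/mol.

-16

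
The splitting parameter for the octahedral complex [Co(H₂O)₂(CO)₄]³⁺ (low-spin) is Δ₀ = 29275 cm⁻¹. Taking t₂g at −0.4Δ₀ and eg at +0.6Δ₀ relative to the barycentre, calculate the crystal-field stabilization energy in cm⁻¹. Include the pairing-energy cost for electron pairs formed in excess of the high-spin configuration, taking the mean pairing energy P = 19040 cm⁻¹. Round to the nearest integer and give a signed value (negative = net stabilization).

Ligand charges: 2×(+0) from H₂O and 4×(+0) from CO sum to +0; with overall charge +3, Co is +3.
Co sits in group 9; removing 3 electrons leaves Co³⁺ with 9 − 3 = 6 d electrons.
Electron filling gives t₂g⁶ eg⁰.
CFSE(orbital) = 6×(-0.4Δ₀) + 0×(0.6Δ₀) = -2.4Δ₀; with Δ₀ = 29275 cm⁻¹ that is -70260 cm⁻¹.
High-spin d⁶ would be t₂g⁴ eg² with 1 pair; low-spin has 3, so 2 excess pairs cost +2P = +38080 cm⁻¹.
Combining: -70260 + 38080 = -32180 cm⁻¹.

-32180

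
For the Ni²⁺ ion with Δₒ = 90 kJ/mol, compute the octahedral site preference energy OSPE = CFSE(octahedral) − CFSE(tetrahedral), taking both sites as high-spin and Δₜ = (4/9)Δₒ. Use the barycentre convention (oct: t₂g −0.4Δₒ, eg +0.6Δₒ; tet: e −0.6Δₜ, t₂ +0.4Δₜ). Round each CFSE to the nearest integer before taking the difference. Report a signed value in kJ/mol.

Ni is in group 10, so Ni²⁺ is d⁸ (10 − 2 = 8).
Octahedral (high-spin): t₂g⁶ eg², CFSE = 6(−0.4) + 2(+0.6) = -1.2Δₒ = -1.2 × 90 = -108 kJ/mol.
In a tetrahedral site the filling is e⁴ t₂⁴: CFSE(tet) = -0.8Δₜ = -0.8 × (4/9)(90) = -32 kJ/mol.
OSPE = -108 − (-32) = -76 kJ/mol.

-76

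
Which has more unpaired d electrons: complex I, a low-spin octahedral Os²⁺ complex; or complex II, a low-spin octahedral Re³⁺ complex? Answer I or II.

I: Os sits in group 8; removing 2 electrons leaves Os²⁺ with 8 − 2 = 6 d electrons; t2g^6 e_g^0 → 0 unpaired.
II: Re³⁺: group 7, so d-count = 7 − 3 = 4; t2g^4 e_g^0 → 2 unpaired.
So II has more unpaired electrons.

II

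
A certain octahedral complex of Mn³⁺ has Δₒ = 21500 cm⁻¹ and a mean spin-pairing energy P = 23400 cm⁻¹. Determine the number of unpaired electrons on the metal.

Mn is in group 7, so Mn³⁺ is d⁴ (7 − 3 = 4).
Δₒ < P, so pairing is avoided: the ground state is high-spin.
That gives t2g^3 e_g^1.
Unpaired electrons: 4.

4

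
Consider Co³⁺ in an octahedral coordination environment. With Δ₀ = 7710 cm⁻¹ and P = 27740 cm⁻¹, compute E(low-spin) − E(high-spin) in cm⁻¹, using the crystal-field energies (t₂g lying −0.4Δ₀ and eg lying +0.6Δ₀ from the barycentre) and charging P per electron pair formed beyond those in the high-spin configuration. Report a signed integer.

40060

Group 9 minus oxidation state +3 gives a d⁶ configuration for Co³⁺.
In the high-spin limit (t₂g⁴ eg²) the orbital term is -0.4Δ₀ = -3084 cm⁻¹, with no excess pairing.
Low-spin t₂g⁶ eg⁰ gives -2.4Δ₀ = -18504 cm⁻¹, but forming 2 extra pairs costs 2P = 55480 cm⁻¹, so E(LS) = -18504 + 55480 = 36976 cm⁻¹.
Thus E(LS) − E(HS) = 40060 cm⁻¹.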